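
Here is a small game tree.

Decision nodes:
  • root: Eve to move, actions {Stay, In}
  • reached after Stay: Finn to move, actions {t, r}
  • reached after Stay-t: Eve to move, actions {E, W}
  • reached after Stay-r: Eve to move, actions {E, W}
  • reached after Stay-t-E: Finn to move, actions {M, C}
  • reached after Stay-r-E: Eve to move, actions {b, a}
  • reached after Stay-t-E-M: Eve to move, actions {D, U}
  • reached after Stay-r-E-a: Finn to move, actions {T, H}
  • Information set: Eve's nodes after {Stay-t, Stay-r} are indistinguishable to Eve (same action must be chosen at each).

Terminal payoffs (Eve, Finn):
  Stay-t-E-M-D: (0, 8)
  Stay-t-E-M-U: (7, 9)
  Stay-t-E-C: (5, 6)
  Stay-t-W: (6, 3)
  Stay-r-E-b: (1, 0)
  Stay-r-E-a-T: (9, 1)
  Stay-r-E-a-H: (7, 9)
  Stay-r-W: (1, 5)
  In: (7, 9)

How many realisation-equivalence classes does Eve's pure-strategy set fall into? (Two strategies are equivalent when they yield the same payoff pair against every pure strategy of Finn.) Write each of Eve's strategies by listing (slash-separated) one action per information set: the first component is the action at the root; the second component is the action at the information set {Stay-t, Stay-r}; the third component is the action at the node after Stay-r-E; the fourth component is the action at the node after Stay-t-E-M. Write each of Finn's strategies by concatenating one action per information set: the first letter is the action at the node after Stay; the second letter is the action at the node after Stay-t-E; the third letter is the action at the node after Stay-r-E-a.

6

Eve has 16 pure strategies: Stay/E/b/D, Stay/E/b/U, Stay/E/a/D, Stay/E/a/U, Stay/W/b/D, Stay/W/b/U, Stay/W/a/D, Stay/W/a/U, In/E/b/D, In/E/b/U, In/E/a/D, In/E/a/U, In/W/b/D, In/W/b/U, In/W/a/D, In/W/a/U. Columns: tMT, tMH, tCT, tCH, rMT, rMH, rCT, rCH.
{Stay/E/b/D} → row (0,8) (0,8) (5,6) (5,6) (1,0) (1,0) (1,0) (1,0)
{Stay/E/b/U} → row (7,9) (7,9) (5,6) (5,6) (1,0) (1,0) (1,0) (1,0)
{Stay/E/a/D} → row (0,8) (0,8) (5,6) (5,6) (9,1) (7,9) (9,1) (7,9)
{Stay/E/a/U} → row (7,9) (7,9) (5,6) (5,6) (9,1) (7,9) (9,1) (7,9)
{Stay/W/b/D, Stay/W/b/U, Stay/W/a/D, Stay/W/a/U} → row (6,3) (6,3) (6,3) (6,3) (1,5) (1,5) (1,5) (1,5)
{In/E/b/D, In/E/b/U, In/E/a/D, In/E/a/U, In/W/b/D, In/W/b/U, In/W/a/D, In/W/a/U} → row (7,9) (7,9) (7,9) (7,9) (7,9) (7,9) (7,9) (7,9)
That's 6 distinct rows out of 16 strategies.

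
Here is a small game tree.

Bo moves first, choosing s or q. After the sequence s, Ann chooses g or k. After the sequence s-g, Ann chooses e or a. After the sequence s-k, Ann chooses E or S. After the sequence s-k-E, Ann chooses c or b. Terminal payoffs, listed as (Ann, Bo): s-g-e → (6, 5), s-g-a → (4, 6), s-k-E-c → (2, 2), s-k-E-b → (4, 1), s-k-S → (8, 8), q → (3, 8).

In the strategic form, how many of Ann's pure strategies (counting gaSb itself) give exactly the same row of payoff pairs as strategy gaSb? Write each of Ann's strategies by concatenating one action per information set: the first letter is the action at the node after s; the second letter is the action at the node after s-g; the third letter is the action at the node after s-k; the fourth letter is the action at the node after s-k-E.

Row for gaSb (columns s, q): (4,6) (3,8).
Under gaSb, Ann's choice at the node after s-k and at the node after s-k-E can never be reached regardless of what Bo does, so varying those choices leaves every outcome unchanged.
Holding the reachable choices fixed and varying the unreachable ones freely already gives 2 × 2 = 4 equivalent strategies.
No other strategy reproduces this row, so those 4 are the full class: gaEc, gaEb, gaSc, gaSb.

4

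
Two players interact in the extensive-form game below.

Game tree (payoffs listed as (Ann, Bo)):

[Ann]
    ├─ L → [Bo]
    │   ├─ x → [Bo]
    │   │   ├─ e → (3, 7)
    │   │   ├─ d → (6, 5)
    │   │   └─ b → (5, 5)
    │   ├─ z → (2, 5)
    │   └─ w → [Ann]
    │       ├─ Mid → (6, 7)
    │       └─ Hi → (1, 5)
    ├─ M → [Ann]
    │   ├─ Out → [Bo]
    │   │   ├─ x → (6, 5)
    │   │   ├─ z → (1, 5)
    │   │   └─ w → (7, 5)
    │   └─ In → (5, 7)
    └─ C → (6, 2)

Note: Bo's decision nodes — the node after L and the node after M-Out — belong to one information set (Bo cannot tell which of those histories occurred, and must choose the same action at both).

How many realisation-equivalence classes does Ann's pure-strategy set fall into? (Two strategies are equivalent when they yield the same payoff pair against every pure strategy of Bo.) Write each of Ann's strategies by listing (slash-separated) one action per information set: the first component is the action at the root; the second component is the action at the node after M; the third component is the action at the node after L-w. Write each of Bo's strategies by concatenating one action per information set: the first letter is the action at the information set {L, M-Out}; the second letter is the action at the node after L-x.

Ann has 12 pure strategies: L/Out/Mid, L/Out/Hi, L/In/Mid, L/In/Hi, M/Out/Mid, M/Out/Hi, M/In/Mid, M/In/Hi, C/Out/Mid, C/Out/Hi, C/In/Mid, C/In/Hi. Columns: xe, xd, xb, ze, zd, zb, we, wd, wb.
{L/Out/Mid, L/In/Mid} → row (3,7) (6,5) (5,5) (2,5) (2,5) (2,5) (6,7) (6,7) (6,7)
{L/Out/Hi, L/In/Hi} → row (3,7) (6,5) (5,5) (2,5) (2,5) (2,5) (1,5) (1,5) (1,5)
{M/Out/Mid, M/Out/Hi} → row (6,5) (6,5) (6,5) (1,5) (1,5) (1,5) (7,5) (7,5) (7,5)
{M/In/Mid, M/In/Hi} → row (5,7) (5,7) (5,7) (5,7) (5,7) (5,7) (5,7) (5,7) (5,7)
{C/Out/Mid, C/Out/Hi, C/In/Mid, C/In/Hi} → row (6,2) (6,2) (6,2) (6,2) (6,2) (6,2) (6,2) (6,2) (6,2)
That's 5 distinct rows out of 12 strategies.

5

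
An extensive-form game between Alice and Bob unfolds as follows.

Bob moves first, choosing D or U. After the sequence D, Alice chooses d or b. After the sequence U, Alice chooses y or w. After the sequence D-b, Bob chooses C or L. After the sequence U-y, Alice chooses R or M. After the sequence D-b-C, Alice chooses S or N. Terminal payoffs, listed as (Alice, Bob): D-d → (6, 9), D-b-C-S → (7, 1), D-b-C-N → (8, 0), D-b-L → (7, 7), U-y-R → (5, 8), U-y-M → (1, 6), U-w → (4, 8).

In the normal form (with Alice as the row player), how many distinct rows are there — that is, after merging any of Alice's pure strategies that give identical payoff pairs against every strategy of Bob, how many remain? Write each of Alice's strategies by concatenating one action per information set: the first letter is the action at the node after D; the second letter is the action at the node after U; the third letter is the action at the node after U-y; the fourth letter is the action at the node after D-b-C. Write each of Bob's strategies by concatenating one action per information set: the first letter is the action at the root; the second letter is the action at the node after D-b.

9

Alice has 16 pure strategies: dyRS, dyRN, dyMS, dyMN, dwRS, dwRN, dwMS, dwMN, byRS, byRN, byMS, byMN, bwRS, bwRN, bwMS, bwMN. Columns: DC, DL, UC, UL.
{dyRS, dyRN} → row (6,9) (6,9) (5,8) (5,8)
{dyMS, dyMN} → row (6,9) (6,9) (1,6) (1,6)
{dwRS, dwRN, dwMS, dwMN} → row (6,9) (6,9) (4,8) (4,8)
{byRS} → row (7,1) (7,7) (5,8) (5,8)
{byRN} → row (8,0) (7,7) (5,8) (5,8)
{byMS} → row (7,1) (7,7) (1,6) (1,6)
{byMN} → row (8,0) (7,7) (1,6) (1,6)
{bwRS, bwMS} → row (7,1) (7,7) (4,8) (4,8)
{bwRN, bwMN} → row (8,0) (7,7) (4,8) (4,8)
That's 9 distinct rows out of 16 strategies.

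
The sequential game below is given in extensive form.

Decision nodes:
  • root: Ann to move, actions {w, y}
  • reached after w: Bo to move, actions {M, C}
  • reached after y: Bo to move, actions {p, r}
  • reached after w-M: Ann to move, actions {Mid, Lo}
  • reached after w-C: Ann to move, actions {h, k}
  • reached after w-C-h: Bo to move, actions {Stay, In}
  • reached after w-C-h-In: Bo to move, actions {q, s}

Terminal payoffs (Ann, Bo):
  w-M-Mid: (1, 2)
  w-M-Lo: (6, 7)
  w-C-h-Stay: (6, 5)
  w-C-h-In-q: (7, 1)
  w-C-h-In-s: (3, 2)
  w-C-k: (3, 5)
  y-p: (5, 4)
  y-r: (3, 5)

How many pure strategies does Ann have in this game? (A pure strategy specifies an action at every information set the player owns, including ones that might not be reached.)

8

Ann owns the root with actions {w, y} — two choices.
Ann owns the node after w-M with actions {Mid, Lo} — two choices.
Ann owns the node after w-C with actions {h, k} — two choices.
A pure strategy fixes one action at each information set independently, so the count is the product 2 × 2 × 2 = 8.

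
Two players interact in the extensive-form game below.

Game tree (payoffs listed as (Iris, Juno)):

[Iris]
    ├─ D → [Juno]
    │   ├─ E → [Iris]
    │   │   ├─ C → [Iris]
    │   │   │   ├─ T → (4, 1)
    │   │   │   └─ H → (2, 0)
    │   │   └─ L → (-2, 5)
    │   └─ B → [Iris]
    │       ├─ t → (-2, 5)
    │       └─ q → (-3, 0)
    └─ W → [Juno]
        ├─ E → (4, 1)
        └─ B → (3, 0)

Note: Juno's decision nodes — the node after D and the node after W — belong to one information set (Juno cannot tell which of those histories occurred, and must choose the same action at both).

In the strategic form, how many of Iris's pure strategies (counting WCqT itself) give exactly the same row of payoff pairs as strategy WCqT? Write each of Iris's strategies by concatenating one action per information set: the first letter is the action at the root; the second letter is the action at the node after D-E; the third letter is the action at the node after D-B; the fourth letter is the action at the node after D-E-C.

8

Row for WCqT (columns E, B): (4,1) (3,0).
Under WCqT, Iris's choice at the node after D-E and at the node after D-B and at the node after D-E-C can never be reached regardless of what Juno does, so varying those choices leaves every outcome unchanged.
Holding the reachable choices fixed and varying the unreachable ones freely already gives 2 × 2 × 2 = 8 equivalent strategies.
No other strategy reproduces this row, so those 8 are the full class: WCtT, WCtH, WCqT, WCqH, WLtT, WLtH, WLqT, WLqH.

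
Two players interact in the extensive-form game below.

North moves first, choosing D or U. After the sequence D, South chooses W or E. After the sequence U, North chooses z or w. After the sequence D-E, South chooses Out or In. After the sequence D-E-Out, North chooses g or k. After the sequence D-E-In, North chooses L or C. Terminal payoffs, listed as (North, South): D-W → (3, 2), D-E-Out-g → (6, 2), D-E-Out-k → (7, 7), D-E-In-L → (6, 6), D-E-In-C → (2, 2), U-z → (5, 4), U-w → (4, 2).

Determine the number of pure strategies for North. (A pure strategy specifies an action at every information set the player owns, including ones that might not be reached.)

16

North owns the root with actions {D, U} — two choices.
North owns the node after U with actions {z, w} — two choices.
North owns the node after D-E-Out with actions {g, k} — two choices.
North owns the node after D-E-In with actions {L, C} — two choices.
A pure strategy fixes one action at each information set independently, so the count is the product 2 × 2 × 2 × 2 = 16.
(For reference, South has 4 pure strategies, giving a 16×4 normal-form matrix.)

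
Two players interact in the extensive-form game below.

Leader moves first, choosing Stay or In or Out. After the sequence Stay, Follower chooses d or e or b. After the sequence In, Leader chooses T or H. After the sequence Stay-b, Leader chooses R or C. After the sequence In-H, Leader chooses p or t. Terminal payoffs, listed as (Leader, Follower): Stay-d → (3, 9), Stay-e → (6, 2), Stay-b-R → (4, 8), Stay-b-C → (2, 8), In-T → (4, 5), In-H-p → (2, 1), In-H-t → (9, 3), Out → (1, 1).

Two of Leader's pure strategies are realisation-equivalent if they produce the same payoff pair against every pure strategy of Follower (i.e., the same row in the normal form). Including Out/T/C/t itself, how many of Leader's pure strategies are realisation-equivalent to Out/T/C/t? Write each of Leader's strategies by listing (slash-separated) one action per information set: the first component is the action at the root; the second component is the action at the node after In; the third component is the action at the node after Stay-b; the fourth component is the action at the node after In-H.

Row for Out/T/C/t (columns d, e, b): (1,1) (1,1) (1,1).
Under Out/T/C/t, Leader's choice at the node after In and at the node after Stay-b and at the node after In-H can never be reached regardless of what Follower does, so varying those choices leaves every outcome unchanged.
Holding the reachable choices fixed and varying the unreachable ones freely already gives 2 × 2 × 2 = 8 equivalent strategies.
No other strategy reproduces this row, so those 8 are the full class: Out/T/R/p, Out/T/R/t, Out/T/C/p, Out/T/C/t, Out/H/R/p, Out/H/R/t, Out/H/C/p, Out/H/C/t.

8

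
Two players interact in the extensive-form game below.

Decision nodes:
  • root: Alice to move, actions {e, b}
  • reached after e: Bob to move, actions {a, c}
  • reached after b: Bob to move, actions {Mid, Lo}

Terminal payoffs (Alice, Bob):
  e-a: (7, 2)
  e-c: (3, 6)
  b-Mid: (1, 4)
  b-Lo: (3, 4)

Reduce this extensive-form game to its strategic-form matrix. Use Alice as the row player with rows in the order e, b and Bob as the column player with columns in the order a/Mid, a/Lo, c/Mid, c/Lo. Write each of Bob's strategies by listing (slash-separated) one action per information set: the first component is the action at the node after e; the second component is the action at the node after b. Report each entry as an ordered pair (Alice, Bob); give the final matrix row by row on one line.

e: (7,2) (7,2) (3,6) (3,6) | b: (1,4) (3,4) (1,4) (3,4)

Row e: a/Mid→(7,2), a/Lo→(7,2), c/Mid→(3,6), c/Lo→(3,6)
Row b: a/Mid→(1,4), a/Lo→(3,4), c/Mid→(1,4), c/Lo→(3,4)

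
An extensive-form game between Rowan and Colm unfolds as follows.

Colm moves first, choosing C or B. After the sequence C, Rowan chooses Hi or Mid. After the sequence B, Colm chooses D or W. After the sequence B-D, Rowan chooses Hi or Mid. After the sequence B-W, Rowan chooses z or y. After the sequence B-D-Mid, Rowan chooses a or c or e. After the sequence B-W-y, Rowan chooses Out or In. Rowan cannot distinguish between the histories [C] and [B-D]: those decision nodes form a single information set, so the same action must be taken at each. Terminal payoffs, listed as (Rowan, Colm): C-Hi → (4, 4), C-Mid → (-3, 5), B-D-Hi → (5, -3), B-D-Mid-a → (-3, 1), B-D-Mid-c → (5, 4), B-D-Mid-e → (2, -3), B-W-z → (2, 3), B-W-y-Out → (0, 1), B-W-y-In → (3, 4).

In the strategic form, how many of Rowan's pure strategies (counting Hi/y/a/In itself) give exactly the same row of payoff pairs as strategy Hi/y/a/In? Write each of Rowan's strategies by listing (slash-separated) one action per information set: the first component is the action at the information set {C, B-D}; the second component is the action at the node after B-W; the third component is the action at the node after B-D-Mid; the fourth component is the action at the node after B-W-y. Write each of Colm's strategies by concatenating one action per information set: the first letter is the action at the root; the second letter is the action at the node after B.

3

Row for Hi/y/a/In (columns CD, CW, BD, BW): (4,4) (4,4) (5,-3) (3,4).
Under Hi/y/a/In, Rowan's choice at the node after B-D-Mid can never be reached regardless of what Colm does, so varying those choices leaves every outcome unchanged.
Holding the reachable choices fixed and varying the unreachable one freely already gives 3 equivalent strategies.
No other strategy reproduces this row, so those 3 are the full class: Hi/y/a/In, Hi/y/c/In, Hi/y/e/In.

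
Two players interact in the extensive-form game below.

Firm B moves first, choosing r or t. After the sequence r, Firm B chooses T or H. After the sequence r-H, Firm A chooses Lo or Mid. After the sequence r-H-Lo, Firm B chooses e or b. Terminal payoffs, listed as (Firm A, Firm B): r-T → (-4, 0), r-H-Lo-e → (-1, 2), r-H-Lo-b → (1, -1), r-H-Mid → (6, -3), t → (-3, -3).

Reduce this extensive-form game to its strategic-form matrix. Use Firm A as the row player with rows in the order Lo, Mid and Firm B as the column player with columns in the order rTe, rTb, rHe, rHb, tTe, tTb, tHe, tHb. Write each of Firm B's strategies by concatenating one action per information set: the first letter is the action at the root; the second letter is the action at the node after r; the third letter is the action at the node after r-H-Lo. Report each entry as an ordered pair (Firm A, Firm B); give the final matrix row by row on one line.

Lo: (-4,0) (-4,0) (-1,2) (1,-1) (-3,-3) (-3,-3) (-3,-3) (-3,-3) | Mid: (-4,0) (-4,0) (6,-3) (6,-3) (-3,-3) (-3,-3) (-3,-3) (-3,-3)

Row Lo: rTe→(-4,0), rTb→(-4,0), rHe→(-1,2), rHb→(1,-1), tTe→(-3,-3), tTb→(-3,-3), tHe→(-3,-3), tHb→(-3,-3)
Row Mid: rTe→(-4,0), rTb→(-4,0), rHe→(6,-3), rHb→(6,-3), tTe→(-3,-3), tTb→(-3,-3), tHe→(-3,-3), tHb→(-3,-3)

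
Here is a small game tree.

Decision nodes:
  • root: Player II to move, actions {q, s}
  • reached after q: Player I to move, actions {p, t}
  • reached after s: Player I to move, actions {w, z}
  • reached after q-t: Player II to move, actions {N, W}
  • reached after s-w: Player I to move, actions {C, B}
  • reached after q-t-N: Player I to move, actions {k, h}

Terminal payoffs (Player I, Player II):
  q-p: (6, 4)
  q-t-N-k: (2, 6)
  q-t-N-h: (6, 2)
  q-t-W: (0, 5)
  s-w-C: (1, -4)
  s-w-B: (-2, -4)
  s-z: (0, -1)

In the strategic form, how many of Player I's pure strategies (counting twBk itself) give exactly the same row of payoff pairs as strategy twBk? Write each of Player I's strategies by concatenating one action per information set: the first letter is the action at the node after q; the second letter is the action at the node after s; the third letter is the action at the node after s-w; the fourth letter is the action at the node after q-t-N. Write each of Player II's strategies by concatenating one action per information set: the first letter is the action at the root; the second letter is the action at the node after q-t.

1

Row for twBk (columns qN, qW, sN, sW): (2,6) (0,5) (-2,-4) (-2,-4).
Every one of Player I's information sets is on the play path for some reply by Player II when Player I follows twBk.
Changing the action at any of them therefore changes at least one column, so only twBk itself gives this row.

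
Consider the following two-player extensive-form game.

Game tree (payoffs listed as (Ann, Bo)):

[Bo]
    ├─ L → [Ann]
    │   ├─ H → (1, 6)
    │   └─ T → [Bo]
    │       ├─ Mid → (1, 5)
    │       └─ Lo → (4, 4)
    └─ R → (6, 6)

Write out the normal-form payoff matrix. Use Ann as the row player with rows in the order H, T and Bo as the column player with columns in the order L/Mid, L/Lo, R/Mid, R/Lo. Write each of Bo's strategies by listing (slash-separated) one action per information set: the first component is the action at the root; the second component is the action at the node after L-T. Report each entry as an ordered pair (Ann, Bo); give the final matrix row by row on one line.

H: (1,6) (1,6) (6,6) (6,6) | T: (1,5) (4,4) (6,6) (6,6)

        L/Mid     L/Lo    R/Mid     R/Lo
   H    (1,6)    (1,6)    (6,6)    (6,6)
   T    (1,5)    (4,4)    (6,6)    (6,6)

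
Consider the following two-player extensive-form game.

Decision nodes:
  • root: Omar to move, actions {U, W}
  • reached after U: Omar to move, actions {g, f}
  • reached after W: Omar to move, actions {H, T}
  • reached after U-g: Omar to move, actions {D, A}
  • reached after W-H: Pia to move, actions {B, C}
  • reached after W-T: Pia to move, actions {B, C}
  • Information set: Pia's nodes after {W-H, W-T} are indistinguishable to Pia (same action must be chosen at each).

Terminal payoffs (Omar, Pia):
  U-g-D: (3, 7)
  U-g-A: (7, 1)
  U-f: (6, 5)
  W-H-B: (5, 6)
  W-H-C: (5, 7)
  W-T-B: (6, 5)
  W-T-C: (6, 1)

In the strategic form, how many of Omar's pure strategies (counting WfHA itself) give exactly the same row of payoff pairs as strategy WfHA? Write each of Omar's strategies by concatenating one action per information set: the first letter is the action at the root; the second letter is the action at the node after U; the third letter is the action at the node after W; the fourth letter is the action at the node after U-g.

Row for WfHA (columns B, C): (5,6) (5,7).
Under WfHA, Omar's choice at the node after U and at the node after U-g can never be reached regardless of what Pia does, so varying those choices leaves every outcome unchanged.
Holding the reachable choices fixed and varying the unreachable ones freely already gives 2 × 2 = 4 equivalent strategies.
No other strategy reproduces this row, so those 4 are the full class: WgHD, WgHA, WfHD, WfHA.

4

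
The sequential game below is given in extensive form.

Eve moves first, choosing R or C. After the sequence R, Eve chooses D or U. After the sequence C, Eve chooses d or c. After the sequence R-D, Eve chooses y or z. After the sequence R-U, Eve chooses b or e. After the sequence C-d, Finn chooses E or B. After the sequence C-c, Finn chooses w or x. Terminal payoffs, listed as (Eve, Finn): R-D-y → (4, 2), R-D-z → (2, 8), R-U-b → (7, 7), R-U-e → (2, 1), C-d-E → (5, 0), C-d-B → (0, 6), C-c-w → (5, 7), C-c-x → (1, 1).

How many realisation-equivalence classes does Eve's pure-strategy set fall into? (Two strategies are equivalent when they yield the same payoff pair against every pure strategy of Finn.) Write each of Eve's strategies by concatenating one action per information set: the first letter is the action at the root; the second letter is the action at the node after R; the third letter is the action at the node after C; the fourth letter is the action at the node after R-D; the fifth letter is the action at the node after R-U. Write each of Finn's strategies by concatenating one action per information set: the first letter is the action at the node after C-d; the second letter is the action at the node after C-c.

6

Eve has 32 pure strategies: RDdyb, RDdye, RDdzb, RDdze, RDcyb, RDcye, RDczb, RDcze, RUdyb, RUdye, RUdzb, RUdze, RUcyb, RUcye, RUczb, RUcze, CDdyb, CDdye, CDdzb, CDdze, CDcyb, CDcye, CDczb, CDcze, CUdyb, CUdye, CUdzb, CUdze, CUcyb, CUcye, CUczb, CUcze. Columns: Ew, Ex, Bw, Bx.
{RDdyb, RDdye, RDcyb, RDcye} → row (4,2) (4,2) (4,2) (4,2)
{RDdzb, RDdze, RDczb, RDcze} → row (2,8) (2,8) (2,8) (2,8)
{RUdyb, RUdzb, RUcyb, RUczb} → row (7,7) (7,7) (7,7) (7,7)
{RUdye, RUdze, RUcye, RUcze} → row (2,1) (2,1) (2,1) (2,1)
{CDdyb, CDdye, CDdzb, CDdze, CUdyb, CUdye, CUdzb, CUdze} → row (5,0) (5,0) (0,6) (0,6)
{CDcyb, CDcye, CDczb, CDcze, CUcyb, CUcye, CUczb, CUcze} → row (5,7) (1,1) (5,7) (1,1)
That's 6 distinct rows out of 32 strategies.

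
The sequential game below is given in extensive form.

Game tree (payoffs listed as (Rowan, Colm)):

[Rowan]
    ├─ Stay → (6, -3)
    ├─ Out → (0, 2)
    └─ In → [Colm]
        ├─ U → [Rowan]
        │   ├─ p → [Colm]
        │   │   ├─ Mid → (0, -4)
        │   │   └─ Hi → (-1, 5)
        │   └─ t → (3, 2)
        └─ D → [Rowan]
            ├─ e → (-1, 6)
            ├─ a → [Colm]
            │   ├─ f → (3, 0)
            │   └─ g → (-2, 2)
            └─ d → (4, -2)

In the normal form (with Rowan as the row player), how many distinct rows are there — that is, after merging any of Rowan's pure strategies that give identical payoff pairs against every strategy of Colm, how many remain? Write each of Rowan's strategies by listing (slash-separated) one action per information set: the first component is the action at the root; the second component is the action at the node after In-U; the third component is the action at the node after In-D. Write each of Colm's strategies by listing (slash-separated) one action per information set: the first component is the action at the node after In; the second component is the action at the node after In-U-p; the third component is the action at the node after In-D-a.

8

Rowan has 18 pure strategies: Stay/p/e, Stay/p/a, Stay/p/d, Stay/t/e, Stay/t/a, Stay/t/d, Out/p/e, Out/p/a, Out/p/d, Out/t/e, Out/t/a, Out/t/d, In/p/e, In/p/a, In/p/d, In/t/e, In/t/a, In/t/d. Columns: U/Mid/f, U/Mid/g, U/Hi/f, U/Hi/g, D/Mid/f, D/Mid/g, D/Hi/f, D/Hi/g.
{Stay/p/e, Stay/p/a, Stay/p/d, Stay/t/e, Stay/t/a, Stay/t/d} → row (6,-3) (6,-3) (6,-3) (6,-3) (6,-3) (6,-3) (6,-3) (6,-3)
{Out/p/e, Out/p/a, Out/p/d, Out/t/e, Out/t/a, Out/t/d} → row (0,2) (0,2) (0,2) (0,2) (0,2) (0,2) (0,2) (0,2)
{In/p/e} → row (0,-4) (0,-4) (-1,5) (-1,5) (-1,6) (-1,6) (-1,6) (-1,6)
{In/p/a} → row (0,-4) (0,-4) (-1,5) (-1,5) (3,0) (-2,2) (3,0) (-2,2)
{In/p/d} → row (0,-4) (0,-4) (-1,5) (-1,5) (4,-2) (4,-2) (4,-2) (4,-2)
{In/t/e} → row (3,2) (3,2) (3,2) (3,2) (-1,6) (-1,6) (-1,6) (-1,6)
{In/t/a} → row (3,2) (3,2) (3,2) (3,2) (3,0) (-2,2) (3,0) (-2,2)
{In/t/d} → row (3,2) (3,2) (3,2) (3,2) (4,-2) (4,-2) (4,-2) (4,-2)
That's 8 distinct rows out of 18 strategies.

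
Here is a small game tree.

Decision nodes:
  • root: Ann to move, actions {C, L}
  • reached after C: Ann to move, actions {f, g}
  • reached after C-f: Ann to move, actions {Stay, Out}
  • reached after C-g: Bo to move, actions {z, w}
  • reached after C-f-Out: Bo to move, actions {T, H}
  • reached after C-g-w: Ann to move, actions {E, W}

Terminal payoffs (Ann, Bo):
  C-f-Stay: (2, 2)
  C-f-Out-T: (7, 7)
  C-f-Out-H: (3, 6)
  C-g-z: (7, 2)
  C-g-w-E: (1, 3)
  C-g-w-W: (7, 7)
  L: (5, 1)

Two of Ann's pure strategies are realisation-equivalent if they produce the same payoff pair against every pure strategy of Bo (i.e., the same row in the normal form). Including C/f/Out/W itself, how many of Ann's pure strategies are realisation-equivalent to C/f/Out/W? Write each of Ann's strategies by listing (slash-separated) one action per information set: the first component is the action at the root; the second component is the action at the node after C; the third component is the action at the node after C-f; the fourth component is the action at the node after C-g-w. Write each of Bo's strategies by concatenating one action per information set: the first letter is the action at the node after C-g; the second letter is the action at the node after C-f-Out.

Row for C/f/Out/W (columns zT, zH, wT, wH): (7,7) (3,6) (7,7) (3,6).
Under C/f/Out/W, Ann's choice at the node after C-g-w can never be reached regardless of what Bo does, so varying those choices leaves every outcome unchanged.
Holding the reachable choices fixed and varying the unreachable one freely already gives 2 equivalent strategies.
No other strategy reproduces this row, so those 2 are the full class: C/f/Out/E, C/f/Out/W.

2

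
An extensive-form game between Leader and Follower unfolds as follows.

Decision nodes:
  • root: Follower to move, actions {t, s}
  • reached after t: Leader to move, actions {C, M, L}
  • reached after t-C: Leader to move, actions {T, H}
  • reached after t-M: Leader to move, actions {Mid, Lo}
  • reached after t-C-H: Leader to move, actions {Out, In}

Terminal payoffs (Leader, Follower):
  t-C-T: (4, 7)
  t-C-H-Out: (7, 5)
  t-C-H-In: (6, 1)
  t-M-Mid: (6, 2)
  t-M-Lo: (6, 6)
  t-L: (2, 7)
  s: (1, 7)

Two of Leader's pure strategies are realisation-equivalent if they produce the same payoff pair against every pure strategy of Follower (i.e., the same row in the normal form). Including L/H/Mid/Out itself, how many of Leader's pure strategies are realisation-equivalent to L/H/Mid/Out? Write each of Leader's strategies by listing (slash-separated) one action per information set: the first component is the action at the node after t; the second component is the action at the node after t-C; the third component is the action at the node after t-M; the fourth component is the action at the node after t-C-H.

Row for L/H/Mid/Out (columns t, s): (2,7) (1,7).
Under L/H/Mid/Out, Leader's choice at the node after t-C and at the node after t-M and at the node after t-C-H can never be reached regardless of what Follower does, so varying those choices leaves every outcome unchanged.
Holding the reachable choices fixed and varying the unreachable ones freely already gives 2 × 2 × 2 = 8 equivalent strategies.
No other strategy reproduces this row, so those 8 are the full class: L/T/Mid/Out, L/T/Mid/In, L/T/Lo/Out, L/T/Lo/In, L/H/Mid/Out, L/H/Mid/In, L/H/Lo/Out, L/H/Lo/In.

8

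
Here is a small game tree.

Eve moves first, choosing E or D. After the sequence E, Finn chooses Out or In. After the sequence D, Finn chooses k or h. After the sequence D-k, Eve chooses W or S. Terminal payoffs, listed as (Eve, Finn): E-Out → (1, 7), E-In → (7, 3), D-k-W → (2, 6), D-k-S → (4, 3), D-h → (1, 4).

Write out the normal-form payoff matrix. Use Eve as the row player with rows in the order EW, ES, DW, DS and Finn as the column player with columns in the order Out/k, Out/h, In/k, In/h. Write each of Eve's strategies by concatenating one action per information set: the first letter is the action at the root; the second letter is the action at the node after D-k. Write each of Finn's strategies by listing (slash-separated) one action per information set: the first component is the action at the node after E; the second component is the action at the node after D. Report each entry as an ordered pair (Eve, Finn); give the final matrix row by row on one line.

EW: (1,7) (1,7) (7,3) (7,3) | ES: (1,7) (1,7) (7,3) (7,3) | DW: (2,6) (1,4) (2,6) (1,4) | DS: (4,3) (1,4) (4,3) (1,4)

Row EW: Out/k→(1,7), Out/h→(1,7), In/k→(7,3), In/h→(7,3)
Row ES: Out/k→(1,7), Out/h→(1,7), In/k→(7,3), In/h→(7,3)
Row DW: Out/k→(2,6), Out/h→(1,4), In/k→(2,6), In/h→(1,4)
Row DS: Out/k→(4,3), Out/h→(1,4), In/k→(4,3), In/h→(1,4)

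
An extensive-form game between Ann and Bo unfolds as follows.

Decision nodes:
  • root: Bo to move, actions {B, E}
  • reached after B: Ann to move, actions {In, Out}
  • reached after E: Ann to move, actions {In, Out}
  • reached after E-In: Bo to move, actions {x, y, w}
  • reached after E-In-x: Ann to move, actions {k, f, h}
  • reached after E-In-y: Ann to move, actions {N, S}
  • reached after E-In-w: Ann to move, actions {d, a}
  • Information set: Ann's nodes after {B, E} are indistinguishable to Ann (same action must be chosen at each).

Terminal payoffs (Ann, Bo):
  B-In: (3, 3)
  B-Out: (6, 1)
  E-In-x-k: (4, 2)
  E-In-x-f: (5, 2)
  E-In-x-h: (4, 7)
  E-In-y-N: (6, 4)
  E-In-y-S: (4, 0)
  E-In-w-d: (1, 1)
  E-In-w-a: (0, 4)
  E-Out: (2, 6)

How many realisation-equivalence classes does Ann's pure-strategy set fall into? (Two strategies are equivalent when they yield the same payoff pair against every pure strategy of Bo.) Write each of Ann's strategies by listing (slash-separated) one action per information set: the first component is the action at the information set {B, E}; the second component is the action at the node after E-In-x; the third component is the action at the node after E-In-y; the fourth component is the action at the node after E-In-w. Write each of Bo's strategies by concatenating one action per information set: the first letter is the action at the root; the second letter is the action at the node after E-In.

Ann has 24 pure strategies: In/k/N/d, In/k/N/a, In/k/S/d, In/k/S/a, In/f/N/d, In/f/N/a, In/f/S/d, In/f/S/a, In/h/N/d, In/h/N/a, In/h/S/d, In/h/S/a, Out/k/N/d, Out/k/N/a, Out/k/S/d, Out/k/S/a, Out/f/N/d, Out/f/N/a, Out/f/S/d, Out/f/S/a, Out/h/N/d, Out/h/N/a, Out/h/S/d, Out/h/S/a. Columns: Bx, By, Bw, Ex, Ey, Ew.
{In/k/N/d} → row (3,3) (3,3) (3,3) (4,2) (6,4) (1,1)
{In/k/N/a} → row (3,3) (3,3) (3,3) (4,2) (6,4) (0,4)
{In/k/S/d} → row (3,3) (3,3) (3,3) (4,2) (4,0) (1,1)
{In/k/S/a} → row (3,3) (3,3) (3,3) (4,2) (4,0) (0,4)
{In/f/N/d} → row (3,3) (3,3) (3,3) (5,2) (6,4) (1,1)
{In/f/N/a} → row (3,3) (3,3) (3,3) (5,2) (6,4) (0,4)
{In/f/S/d} → row (3,3) (3,3) (3,3) (5,2) (4,0) (1,1)
{In/f/S/a} → row (3,3) (3,3) (3,3) (5,2) (4,0) (0,4)
{In/h/N/d} → row (3,3) (3,3) (3,3) (4,7) (6,4) (1,1)
{In/h/N/a} → row (3,3) (3,3) (3,3) (4,7) (6,4) (0,4)
{In/h/S/d} → row (3,3) (3,3) (3,3) (4,7) (4,0) (1,1)
{In/h/S/a} → row (3,3) (3,3) (3,3) (4,7) (4,0) (0,4)
{Out/k/N/d, Out/k/N/a, Out/k/S/d, Out/k/S/a, Out/f/N/d, Out/f/N/a, Out/f/S/d, Out/f/S/a, Out/h/N/d, Out/h/N/a, Out/h/S/d, Out/h/S/a} → row (6,1) (6,1) (6,1) (2,6) (2,6) (2,6)
That's 13 distinct rows out of 24 strategies.

13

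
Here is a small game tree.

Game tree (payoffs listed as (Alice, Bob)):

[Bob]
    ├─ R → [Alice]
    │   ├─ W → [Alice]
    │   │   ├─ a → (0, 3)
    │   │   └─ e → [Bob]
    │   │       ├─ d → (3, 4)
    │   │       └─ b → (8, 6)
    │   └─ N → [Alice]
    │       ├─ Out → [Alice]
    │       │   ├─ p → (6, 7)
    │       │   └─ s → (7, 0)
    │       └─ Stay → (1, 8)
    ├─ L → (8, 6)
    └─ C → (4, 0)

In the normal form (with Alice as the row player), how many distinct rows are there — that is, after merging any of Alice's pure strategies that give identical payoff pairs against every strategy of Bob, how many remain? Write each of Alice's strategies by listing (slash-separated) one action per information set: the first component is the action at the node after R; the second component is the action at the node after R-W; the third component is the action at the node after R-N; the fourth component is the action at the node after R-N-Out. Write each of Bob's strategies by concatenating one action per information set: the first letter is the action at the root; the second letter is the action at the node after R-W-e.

5

Alice has 16 pure strategies: W/a/Out/p, W/a/Out/s, W/a/Stay/p, W/a/Stay/s, W/e/Out/p, W/e/Out/s, W/e/Stay/p, W/e/Stay/s, N/a/Out/p, N/a/Out/s, N/a/Stay/p, N/a/Stay/s, N/e/Out/p, N/e/Out/s, N/e/Stay/p, N/e/Stay/s. Columns: Rd, Rb, Ld, Lb, Cd, Cb.
{W/a/Out/p, W/a/Out/s, W/a/Stay/p, W/a/Stay/s} → row (0,3) (0,3) (8,6) (8,6) (4,0) (4,0)
{W/e/Out/p, W/e/Out/s, W/e/Stay/p, W/e/Stay/s} → row (3,4) (8,6) (8,6) (8,6) (4,0) (4,0)
{N/a/Out/p, N/e/Out/p} → row (6,7) (6,7) (8,6) (8,6) (4,0) (4,0)
{N/a/Out/s, N/e/Out/s} → row (7,0) (7,0) (8,6) (8,6) (4,0) (4,0)
{N/a/Stay/p, N/a/Stay/s, N/e/Stay/p, N/e/Stay/s} → row (1,8) (1,8) (8,6) (8,6) (4,0) (4,0)
That's 5 distinct rows out of 16 strategies.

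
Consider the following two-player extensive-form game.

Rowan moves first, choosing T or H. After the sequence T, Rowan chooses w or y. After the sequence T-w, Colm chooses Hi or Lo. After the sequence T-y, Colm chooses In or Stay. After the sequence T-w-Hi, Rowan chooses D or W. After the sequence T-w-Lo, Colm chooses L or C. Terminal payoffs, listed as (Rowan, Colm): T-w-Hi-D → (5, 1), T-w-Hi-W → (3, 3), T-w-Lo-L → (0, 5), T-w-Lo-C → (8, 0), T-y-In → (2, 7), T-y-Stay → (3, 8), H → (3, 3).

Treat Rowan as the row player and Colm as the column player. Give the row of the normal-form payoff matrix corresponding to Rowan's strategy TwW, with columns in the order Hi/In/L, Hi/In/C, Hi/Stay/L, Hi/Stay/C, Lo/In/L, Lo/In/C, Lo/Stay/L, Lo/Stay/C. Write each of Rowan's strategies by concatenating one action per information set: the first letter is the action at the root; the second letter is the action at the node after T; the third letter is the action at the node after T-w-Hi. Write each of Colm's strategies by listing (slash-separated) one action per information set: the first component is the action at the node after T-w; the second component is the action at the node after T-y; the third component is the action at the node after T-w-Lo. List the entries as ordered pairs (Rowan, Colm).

vs Hi/In/L: Rowan plays T → Rowan plays w at [T] → Colm plays Hi at [T-w] → Rowan plays W at [T-w-Hi] → (3, 3)
vs Hi/In/C: Rowan plays T → Rowan plays w at [T] → Colm plays Hi at [T-w] → Rowan plays W at [T-w-Hi] → (3, 3)
vs Hi/Stay/L: Rowan plays T → Rowan plays w at [T] → Colm plays Hi at [T-w] → Rowan plays W at [T-w-Hi] → (3, 3)
vs Hi/Stay/C: Rowan plays T → Rowan plays w at [T] → Colm plays Hi at [T-w] → Rowan plays W at [T-w-Hi] → (3, 3)
vs Lo/In/L: Rowan plays T → Rowan plays w at [T] → Colm plays Lo at [T-w] → Colm plays L at [T-w-Lo] → (0, 5)
vs Lo/In/C: Rowan plays T → Rowan plays w at [T] → Colm plays Lo at [T-w] → Colm plays C at [T-w-Lo] → (8, 0)
vs Lo/Stay/L: Rowan plays T → Rowan plays w at [T] → Colm plays Lo at [T-w] → Colm plays L at [T-w-Lo] → (0, 5)
vs Lo/Stay/C: Rowan plays T → Rowan plays w at [T] → Colm plays Lo at [T-w] → Colm plays C at [T-w-Lo] → (8, 0)

(3,3) (3,3) (3,3) (3,3) (0,5) (8,0) (0,5) (8,0)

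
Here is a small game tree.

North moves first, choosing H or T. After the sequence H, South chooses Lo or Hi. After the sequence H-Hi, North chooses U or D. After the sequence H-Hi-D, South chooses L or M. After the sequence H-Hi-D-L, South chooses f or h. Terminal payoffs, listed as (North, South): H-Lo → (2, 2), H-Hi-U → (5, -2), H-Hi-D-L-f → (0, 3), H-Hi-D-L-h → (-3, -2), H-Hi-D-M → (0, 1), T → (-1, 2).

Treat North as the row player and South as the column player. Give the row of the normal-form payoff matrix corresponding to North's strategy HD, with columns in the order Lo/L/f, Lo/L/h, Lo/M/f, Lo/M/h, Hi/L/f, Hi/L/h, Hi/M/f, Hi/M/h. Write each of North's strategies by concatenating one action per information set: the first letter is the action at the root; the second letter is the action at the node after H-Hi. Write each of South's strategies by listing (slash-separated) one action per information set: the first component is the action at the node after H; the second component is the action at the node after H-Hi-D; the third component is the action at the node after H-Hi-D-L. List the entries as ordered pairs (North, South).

vs Lo/L/f: North plays H → South plays Lo at [H] → (2, 2)
vs Lo/L/h: North plays H → South plays Lo at [H] → (2, 2)
vs Lo/M/f: North plays H → South plays Lo at [H] → (2, 2)
vs Lo/M/h: North plays H → South plays Lo at [H] → (2, 2)
vs Hi/L/f: North plays H → South plays Hi at [H] → North plays D at [H-Hi] → South plays L at [H-Hi-D] → South plays f at [H-Hi-D-L] → (0, 3)
vs Hi/L/h: North plays H → South plays Hi at [H] → North plays D at [H-Hi] → South plays L at [H-Hi-D] → South plays h at [H-Hi-D-L] → (-3, -2)
vs Hi/M/f: North plays H → South plays Hi at [H] → North plays D at [H-Hi] → South plays M at [H-Hi-D] → (0, 1)
vs Hi/M/h: North plays H → South plays Hi at [H] → North plays D at [H-Hi] → South plays M at [H-Hi-D] → (0, 1)

(2,2) (2,2) (2,2) (2,2) (0,3) (-3,-2) (0,1) (0,1)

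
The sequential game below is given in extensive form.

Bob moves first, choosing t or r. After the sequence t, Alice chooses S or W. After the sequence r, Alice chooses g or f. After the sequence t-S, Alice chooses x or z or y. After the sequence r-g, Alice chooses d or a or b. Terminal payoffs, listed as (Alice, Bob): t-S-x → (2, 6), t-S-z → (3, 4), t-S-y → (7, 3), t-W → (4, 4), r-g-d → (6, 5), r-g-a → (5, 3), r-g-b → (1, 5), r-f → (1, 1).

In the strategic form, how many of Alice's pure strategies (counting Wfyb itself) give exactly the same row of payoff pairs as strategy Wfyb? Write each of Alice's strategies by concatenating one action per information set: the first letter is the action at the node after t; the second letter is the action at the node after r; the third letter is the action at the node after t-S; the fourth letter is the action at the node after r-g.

9

Row for Wfyb (columns t, r): (4,4) (1,1).
Under Wfyb, Alice's choice at the node after t-S and at the node after r-g can never be reached regardless of what Bob does, so varying those choices leaves every outcome unchanged.
Holding the reachable choices fixed and varying the unreachable ones freely already gives 3 × 3 = 9 equivalent strategies.
No other strategy reproduces this row, so those 9 are the full class: Wfxd, Wfxa, Wfxb, Wfzd, Wfza, Wfzb, Wfyd, Wfya, Wfyb.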